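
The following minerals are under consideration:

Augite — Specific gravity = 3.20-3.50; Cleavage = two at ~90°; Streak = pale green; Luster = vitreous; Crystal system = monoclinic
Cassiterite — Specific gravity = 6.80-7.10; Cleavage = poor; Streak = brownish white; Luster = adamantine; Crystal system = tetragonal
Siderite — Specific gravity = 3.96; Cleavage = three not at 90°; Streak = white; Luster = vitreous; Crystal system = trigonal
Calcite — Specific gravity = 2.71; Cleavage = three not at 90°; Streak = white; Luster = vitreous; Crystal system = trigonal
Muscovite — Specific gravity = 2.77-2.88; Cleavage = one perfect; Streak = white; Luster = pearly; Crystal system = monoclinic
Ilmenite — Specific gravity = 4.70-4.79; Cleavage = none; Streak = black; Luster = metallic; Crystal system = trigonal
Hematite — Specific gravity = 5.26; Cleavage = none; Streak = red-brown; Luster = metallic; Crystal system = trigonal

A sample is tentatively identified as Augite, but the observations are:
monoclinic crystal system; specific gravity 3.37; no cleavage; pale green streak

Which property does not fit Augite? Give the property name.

cleavage

Monoclinic crystal system: Augite has monoclinic system — agrees.
Specific gravity 3.37: Augite has SG 3.20-3.50 — agrees.
No cleavage: Augite has cleavage two at ~90° — does not match.
Pale green streak: Augite has pale green streak — agrees.
Only the cleavage is inconsistent.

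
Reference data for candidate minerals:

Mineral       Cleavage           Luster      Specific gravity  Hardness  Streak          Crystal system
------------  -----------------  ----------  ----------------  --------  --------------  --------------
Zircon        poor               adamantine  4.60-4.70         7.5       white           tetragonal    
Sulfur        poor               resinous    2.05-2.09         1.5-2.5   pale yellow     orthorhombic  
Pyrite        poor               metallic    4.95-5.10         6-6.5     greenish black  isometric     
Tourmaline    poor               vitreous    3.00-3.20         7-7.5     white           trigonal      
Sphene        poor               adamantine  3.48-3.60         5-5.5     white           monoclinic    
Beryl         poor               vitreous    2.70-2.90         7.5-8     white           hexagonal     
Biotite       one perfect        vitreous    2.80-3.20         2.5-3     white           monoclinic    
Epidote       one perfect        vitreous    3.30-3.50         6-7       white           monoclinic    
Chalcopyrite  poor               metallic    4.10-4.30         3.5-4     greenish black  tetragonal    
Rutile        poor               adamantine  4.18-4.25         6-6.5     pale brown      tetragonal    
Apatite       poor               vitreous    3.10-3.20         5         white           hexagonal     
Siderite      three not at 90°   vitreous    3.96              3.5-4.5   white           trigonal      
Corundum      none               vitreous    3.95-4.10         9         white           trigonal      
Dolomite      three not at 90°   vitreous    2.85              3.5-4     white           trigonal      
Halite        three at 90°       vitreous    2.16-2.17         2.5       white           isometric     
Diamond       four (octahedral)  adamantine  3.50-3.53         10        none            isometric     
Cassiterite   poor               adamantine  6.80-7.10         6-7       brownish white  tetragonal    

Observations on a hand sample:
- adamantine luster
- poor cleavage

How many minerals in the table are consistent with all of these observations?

Adamantine luster — narrows the field to Zircon, Sphene, Rutile, Diamond, Cassiterite.
Poor cleavage eliminates Diamond.
Remaining candidates: Cassiterite, Rutile, Sphene, Zircon.
That is 4 minerals.

4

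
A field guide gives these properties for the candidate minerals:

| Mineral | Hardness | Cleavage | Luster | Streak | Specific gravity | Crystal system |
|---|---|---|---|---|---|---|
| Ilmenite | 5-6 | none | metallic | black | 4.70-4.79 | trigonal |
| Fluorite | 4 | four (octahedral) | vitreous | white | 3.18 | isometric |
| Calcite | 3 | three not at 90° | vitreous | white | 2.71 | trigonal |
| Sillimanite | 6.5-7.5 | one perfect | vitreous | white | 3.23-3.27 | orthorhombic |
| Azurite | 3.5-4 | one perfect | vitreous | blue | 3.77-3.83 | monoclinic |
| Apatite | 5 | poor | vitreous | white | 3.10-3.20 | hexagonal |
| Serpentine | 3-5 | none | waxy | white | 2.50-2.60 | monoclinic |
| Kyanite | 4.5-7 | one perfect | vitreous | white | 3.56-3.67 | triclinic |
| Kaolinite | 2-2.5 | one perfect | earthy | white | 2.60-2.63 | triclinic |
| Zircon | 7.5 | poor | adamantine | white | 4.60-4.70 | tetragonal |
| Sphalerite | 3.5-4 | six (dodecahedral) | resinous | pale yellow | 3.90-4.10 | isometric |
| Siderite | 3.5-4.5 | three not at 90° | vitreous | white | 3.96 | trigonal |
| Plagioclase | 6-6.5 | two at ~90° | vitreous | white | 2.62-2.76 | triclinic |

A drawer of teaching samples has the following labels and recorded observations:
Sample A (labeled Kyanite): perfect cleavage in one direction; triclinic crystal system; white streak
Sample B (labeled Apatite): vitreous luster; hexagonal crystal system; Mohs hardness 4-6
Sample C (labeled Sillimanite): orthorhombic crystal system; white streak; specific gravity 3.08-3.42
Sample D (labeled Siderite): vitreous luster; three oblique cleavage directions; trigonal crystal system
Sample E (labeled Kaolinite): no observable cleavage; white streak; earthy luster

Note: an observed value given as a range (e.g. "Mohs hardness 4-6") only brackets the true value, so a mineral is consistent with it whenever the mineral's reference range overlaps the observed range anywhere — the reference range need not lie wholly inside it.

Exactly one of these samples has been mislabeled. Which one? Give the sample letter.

E

Sample A: all recorded properties match Kyanite.
Sample B: all recorded properties match Apatite.
Sample C: all recorded properties match Sillimanite.
Sample D: all recorded properties match Siderite.
Sample E: Kaolinite has cleavage one perfect, but the record shows no observable cleavage — this label is wrong.
Sample E is the mislabeled one.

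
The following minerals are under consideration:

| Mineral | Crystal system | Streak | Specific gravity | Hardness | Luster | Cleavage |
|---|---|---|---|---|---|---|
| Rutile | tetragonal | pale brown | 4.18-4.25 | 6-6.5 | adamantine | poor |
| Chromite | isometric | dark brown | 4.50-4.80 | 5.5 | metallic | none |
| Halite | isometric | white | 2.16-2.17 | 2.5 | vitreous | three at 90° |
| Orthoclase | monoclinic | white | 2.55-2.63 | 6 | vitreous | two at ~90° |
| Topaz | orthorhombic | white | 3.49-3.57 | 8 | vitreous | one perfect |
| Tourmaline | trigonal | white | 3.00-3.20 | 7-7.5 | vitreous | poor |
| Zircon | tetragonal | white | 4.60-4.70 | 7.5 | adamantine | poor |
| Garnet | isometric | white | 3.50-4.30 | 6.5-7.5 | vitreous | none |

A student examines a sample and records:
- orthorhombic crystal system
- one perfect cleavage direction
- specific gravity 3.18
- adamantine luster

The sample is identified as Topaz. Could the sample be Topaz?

No

Orthorhombic crystal system — consistent with Topaz (orthorhombic system).
One perfect cleavage direction — consistent with Topaz (cleavage one perfect).
Specific gravity 3.18 — Topaz has SG 3.49-3.57; a mismatch.
Adamantine luster — Topaz has vitreous luster; a mismatch.
2 of the observed properties are inconsistent with Topaz.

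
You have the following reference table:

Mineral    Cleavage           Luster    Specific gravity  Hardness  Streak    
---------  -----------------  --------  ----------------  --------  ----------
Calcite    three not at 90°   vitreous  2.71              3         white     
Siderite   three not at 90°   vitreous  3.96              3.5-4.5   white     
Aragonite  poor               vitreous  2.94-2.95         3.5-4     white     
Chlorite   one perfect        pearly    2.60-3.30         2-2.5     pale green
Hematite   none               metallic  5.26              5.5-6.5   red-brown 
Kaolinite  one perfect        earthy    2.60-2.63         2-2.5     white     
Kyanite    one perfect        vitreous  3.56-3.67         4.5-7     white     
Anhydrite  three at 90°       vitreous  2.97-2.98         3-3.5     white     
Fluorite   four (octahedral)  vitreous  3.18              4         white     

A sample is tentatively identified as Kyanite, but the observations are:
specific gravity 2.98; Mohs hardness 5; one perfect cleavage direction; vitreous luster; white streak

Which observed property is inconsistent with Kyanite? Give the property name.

specific gravity

Specific gravity 2.98: Kyanite has SG 3.56-3.67 — inconsistent.
Mohs hardness 5: Kyanite has hardness 4.5-7 — agrees.
One perfect cleavage direction: Kyanite has cleavage one perfect — agrees.
Vitreous luster: Kyanite has vitreous luster — agrees.
White streak: Kyanite has white streak — agrees.
Only the specific gravity is inconsistent.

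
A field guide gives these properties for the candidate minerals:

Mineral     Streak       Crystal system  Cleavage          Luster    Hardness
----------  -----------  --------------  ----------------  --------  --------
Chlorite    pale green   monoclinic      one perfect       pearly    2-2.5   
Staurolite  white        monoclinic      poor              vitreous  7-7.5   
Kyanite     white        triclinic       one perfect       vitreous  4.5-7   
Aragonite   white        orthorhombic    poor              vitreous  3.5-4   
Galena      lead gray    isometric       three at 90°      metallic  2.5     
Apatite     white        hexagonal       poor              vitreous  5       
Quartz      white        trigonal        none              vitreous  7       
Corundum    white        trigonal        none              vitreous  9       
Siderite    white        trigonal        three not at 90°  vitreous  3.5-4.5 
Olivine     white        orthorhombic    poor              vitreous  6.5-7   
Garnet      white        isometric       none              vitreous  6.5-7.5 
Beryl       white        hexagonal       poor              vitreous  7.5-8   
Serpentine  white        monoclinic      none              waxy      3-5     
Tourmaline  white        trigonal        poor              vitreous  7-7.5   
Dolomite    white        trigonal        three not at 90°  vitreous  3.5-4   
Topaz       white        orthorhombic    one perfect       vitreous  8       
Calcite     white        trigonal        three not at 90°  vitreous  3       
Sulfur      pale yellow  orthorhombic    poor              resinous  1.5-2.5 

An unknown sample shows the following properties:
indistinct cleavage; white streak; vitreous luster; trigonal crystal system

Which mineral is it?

Indistinct cleavage — only Staurolite, Aragonite, Apatite, Olivine, Beryl, Tourmaline, Sulfur remain.
White streak is inconsistent with Sulfur.
Vitreous luster — consistent with all remaining minerals.
Trigonal crystal system — only Tourmaline remains.
Only Tourmaline satisfies all observations.

Tourmaline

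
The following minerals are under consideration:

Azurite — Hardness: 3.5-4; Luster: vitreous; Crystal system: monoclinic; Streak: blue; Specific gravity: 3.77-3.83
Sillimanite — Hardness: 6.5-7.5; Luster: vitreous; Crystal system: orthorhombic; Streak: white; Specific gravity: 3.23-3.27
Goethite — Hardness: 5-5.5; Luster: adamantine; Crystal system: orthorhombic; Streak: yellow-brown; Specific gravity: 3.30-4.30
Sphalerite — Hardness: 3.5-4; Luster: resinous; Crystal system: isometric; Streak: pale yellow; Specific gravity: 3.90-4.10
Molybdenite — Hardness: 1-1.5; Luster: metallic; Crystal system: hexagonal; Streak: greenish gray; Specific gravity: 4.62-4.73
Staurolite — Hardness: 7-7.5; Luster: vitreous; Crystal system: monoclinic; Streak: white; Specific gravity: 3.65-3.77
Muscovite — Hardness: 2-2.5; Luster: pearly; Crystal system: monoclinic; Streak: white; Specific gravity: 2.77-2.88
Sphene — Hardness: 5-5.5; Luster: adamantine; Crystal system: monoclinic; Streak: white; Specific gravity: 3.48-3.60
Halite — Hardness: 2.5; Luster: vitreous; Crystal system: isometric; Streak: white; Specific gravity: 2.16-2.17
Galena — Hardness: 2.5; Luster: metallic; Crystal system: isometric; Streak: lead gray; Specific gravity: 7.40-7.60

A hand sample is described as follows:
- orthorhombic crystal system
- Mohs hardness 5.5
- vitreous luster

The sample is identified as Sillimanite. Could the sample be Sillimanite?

No

Orthorhombic crystal system — fits Sillimanite (orthorhombic system).
Mohs hardness 5.5 — Sillimanite has hardness 6.5-7.5; which does not match.
Vitreous luster — fits Sillimanite (vitreous luster).
Sillimanite is excluded by the hardness.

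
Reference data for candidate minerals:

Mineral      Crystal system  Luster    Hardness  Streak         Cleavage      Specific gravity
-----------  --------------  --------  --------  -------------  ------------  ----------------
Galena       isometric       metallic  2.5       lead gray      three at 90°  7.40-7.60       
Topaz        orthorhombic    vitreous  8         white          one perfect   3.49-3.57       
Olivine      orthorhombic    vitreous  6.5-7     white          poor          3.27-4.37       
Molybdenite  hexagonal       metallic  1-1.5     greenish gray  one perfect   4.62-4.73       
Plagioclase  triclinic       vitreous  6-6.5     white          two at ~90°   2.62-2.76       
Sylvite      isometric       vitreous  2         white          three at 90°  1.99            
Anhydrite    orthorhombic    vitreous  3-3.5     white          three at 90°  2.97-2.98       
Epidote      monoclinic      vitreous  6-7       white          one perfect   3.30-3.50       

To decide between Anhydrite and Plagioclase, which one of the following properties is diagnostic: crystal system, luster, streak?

crystal system

Crystal system: Anhydrite orthorhombic, Plagioclase triclinic — these differ.
Luster: both vitreous — shared.
Streak: both white — shared.
Crystal system is the diagnostic property here.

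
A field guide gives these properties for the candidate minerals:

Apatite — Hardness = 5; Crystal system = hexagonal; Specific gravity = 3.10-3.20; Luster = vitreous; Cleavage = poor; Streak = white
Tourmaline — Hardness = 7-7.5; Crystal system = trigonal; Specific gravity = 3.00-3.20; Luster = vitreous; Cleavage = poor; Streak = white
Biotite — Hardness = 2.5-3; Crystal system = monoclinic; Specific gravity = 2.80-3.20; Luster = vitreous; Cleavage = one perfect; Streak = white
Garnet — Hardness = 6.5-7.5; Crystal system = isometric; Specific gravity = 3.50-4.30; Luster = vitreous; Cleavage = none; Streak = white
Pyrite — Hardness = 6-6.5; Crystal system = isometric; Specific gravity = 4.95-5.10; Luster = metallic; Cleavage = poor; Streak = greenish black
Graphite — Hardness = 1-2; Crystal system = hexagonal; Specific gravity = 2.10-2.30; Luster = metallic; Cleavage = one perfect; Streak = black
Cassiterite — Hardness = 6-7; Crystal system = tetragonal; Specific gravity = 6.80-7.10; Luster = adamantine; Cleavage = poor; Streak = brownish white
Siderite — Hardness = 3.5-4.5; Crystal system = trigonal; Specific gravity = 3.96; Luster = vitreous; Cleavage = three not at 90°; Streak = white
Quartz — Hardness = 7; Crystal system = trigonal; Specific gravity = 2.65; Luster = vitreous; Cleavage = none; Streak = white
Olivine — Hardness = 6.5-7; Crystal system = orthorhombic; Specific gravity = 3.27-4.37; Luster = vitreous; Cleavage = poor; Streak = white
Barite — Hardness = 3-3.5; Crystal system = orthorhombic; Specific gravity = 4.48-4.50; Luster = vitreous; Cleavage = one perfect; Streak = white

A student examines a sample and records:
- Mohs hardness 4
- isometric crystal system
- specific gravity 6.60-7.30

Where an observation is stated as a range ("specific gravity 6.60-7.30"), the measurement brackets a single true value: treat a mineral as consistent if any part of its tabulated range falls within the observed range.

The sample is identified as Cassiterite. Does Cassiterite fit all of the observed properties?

Mohs hardness 4 — Cassiterite has hardness 6-7; a mismatch.
Isometric crystal system — Cassiterite has tetragonal system; a mismatch.
Specific gravity 6.60-7.30 — consistent with Cassiterite (SG 6.80-7.10).
2 of the observed properties are inconsistent with Cassiterite.

Inconsistent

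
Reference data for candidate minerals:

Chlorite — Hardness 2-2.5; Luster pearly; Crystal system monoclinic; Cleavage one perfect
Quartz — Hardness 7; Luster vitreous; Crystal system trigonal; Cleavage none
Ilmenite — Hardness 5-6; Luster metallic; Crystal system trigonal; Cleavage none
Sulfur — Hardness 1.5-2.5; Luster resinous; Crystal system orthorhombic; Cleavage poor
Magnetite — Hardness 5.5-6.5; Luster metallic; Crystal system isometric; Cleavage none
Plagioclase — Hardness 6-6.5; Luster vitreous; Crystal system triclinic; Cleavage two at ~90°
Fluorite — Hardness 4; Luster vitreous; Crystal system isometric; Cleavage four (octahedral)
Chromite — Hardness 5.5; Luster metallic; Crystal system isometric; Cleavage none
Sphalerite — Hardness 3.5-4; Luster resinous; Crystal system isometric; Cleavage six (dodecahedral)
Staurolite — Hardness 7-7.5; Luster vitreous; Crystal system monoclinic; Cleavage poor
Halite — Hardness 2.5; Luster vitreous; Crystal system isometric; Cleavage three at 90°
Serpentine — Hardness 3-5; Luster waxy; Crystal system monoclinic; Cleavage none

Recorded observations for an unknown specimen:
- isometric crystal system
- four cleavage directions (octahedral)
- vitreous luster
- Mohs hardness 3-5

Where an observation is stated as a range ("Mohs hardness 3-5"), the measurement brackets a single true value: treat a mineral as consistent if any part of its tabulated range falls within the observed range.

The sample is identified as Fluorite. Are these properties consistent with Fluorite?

Isometric crystal system — fits Fluorite (isometric system).
Four cleavage directions (octahedral) — fits Fluorite (cleavage four (octahedral)).
Vitreous luster — fits Fluorite (vitreous luster).
Mohs hardness 3-5 — fits Fluorite (hardness 4).
All observations are consistent with the tabulated values for Fluorite.

Yes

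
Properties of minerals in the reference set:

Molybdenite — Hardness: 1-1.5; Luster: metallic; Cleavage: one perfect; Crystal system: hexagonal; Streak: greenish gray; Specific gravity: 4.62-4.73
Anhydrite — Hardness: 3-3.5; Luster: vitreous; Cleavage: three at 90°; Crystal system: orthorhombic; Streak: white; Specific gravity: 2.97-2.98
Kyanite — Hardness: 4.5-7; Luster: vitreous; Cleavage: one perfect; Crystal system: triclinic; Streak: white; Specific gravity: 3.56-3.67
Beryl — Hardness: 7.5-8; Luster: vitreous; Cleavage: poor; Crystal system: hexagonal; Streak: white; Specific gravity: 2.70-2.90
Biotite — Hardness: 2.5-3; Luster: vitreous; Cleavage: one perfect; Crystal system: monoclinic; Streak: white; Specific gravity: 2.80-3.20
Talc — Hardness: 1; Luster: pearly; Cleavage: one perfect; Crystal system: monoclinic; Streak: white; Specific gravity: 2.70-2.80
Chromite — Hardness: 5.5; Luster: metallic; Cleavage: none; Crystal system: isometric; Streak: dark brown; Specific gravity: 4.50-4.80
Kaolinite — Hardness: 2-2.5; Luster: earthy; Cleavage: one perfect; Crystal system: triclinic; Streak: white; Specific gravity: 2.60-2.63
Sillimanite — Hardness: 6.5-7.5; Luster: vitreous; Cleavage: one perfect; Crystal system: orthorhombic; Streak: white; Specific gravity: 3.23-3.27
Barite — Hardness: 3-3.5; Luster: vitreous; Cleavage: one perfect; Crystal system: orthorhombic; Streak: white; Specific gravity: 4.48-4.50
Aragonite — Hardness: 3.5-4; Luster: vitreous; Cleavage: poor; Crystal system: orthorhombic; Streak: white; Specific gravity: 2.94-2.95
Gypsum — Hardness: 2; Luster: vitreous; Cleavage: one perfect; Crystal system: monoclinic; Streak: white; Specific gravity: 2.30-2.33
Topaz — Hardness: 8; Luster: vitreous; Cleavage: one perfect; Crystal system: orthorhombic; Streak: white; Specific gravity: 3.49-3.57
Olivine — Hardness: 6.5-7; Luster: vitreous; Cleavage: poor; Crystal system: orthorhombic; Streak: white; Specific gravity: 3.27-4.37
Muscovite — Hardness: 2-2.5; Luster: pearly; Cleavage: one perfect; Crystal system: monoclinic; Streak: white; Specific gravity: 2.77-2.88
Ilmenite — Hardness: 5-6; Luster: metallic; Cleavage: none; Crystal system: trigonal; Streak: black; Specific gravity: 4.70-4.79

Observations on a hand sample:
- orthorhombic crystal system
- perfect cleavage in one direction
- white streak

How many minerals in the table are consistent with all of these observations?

Orthorhombic crystal system: only Anhydrite, Sillimanite, Barite, Aragonite, Topaz, Olivine remain.
Perfect cleavage in one direction eliminates Anhydrite, Aragonite, Olivine.
White streak: every remaining candidate is consistent.
Remaining candidates: Barite, Sillimanite, Topaz.
That is 3 minerals.

3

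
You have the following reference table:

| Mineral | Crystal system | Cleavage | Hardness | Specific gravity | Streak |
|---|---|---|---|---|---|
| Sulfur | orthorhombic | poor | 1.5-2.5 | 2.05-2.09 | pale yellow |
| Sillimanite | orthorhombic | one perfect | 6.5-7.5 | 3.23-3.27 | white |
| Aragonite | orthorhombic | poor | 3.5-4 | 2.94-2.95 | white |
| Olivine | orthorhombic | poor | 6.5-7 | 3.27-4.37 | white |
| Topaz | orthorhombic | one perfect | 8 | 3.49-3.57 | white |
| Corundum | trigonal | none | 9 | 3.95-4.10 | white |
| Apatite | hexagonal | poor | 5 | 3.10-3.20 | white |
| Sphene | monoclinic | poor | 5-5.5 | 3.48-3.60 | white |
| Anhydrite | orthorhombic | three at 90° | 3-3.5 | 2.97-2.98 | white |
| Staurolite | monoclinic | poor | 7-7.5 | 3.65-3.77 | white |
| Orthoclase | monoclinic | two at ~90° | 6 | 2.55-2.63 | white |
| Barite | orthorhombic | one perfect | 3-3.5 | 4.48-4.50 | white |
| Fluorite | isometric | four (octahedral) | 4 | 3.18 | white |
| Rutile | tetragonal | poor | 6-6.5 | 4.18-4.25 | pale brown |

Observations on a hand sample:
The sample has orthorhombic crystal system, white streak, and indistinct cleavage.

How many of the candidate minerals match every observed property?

2

Orthorhombic crystal system: only Sulfur, Sillimanite, Aragonite, Olivine, Topaz, Anhydrite, Barite remain.
White streak rules out Sulfur.
Indistinct cleavage: Aragonite, Olivine remain.
The minerals that satisfy all observations are Aragonite, Olivine.
That is 2 minerals.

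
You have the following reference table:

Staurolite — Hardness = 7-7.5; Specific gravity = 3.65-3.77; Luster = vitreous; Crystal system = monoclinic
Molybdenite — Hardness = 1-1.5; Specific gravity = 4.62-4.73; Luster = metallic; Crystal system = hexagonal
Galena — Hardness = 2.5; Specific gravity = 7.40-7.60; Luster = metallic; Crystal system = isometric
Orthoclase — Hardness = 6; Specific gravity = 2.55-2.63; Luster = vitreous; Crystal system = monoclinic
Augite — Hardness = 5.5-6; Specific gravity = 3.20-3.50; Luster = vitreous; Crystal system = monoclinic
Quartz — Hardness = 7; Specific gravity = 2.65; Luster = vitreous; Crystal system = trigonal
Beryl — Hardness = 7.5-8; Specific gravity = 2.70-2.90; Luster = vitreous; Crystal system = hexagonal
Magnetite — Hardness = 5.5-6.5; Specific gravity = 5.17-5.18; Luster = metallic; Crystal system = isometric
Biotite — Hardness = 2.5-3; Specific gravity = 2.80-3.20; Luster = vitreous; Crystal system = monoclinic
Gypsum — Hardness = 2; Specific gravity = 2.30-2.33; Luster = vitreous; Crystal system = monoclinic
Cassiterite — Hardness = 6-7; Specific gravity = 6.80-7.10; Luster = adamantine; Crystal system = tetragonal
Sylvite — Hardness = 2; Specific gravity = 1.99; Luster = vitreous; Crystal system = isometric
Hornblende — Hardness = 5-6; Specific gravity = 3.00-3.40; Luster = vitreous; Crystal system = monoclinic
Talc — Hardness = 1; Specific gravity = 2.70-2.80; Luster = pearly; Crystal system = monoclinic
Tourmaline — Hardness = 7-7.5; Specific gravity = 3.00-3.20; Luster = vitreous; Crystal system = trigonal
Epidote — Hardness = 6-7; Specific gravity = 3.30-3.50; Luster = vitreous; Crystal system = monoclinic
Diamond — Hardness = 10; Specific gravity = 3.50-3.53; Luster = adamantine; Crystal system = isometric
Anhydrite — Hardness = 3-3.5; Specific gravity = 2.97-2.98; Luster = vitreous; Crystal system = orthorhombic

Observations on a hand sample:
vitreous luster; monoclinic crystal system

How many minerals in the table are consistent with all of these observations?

Vitreous luster excludes Molybdenite, Galena, Magnetite, Cassiterite, Talc, Diamond.
Monoclinic crystal system eliminates Quartz, Beryl, Sylvite, Tourmaline, Anhydrite.
The minerals that satisfy all observations are Augite, Biotite, Epidote, Gypsum, Hornblende, Orthoclase, Staurolite.
That is 7 minerals.

7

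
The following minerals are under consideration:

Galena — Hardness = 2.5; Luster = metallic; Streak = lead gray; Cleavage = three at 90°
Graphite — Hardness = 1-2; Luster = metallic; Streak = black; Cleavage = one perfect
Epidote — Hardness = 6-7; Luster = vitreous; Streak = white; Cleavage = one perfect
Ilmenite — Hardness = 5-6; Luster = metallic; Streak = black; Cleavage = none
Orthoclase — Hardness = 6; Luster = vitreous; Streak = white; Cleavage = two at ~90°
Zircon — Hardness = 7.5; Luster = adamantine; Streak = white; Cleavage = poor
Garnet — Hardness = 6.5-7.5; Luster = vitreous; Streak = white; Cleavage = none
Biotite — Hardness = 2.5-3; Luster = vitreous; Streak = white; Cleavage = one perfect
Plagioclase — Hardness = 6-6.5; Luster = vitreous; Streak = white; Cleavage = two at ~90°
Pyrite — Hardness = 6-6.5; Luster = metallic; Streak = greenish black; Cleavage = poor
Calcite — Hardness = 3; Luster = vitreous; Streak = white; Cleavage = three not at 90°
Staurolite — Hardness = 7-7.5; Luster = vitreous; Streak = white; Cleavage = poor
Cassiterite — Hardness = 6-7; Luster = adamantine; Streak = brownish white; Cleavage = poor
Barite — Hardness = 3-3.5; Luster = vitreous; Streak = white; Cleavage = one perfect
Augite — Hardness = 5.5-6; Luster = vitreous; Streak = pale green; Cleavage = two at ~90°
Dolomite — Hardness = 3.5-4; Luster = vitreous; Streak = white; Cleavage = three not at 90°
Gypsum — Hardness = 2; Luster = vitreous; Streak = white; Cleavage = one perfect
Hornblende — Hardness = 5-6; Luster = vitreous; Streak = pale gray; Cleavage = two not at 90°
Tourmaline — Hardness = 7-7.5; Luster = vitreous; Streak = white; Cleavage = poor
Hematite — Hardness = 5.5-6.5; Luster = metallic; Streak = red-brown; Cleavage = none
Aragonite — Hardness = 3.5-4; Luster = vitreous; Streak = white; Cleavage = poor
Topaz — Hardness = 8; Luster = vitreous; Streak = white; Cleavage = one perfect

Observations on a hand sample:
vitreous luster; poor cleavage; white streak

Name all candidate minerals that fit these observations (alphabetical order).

Aragonite, Staurolite, Tourmaline

Vitreous luster: Epidote, Orthoclase, Garnet, Biotite, Plagioclase, Calcite, Staurolite, Barite, Augite, Dolomite, Gypsum, Hornblende, Tourmaline, Aragonite, Topaz remain.
Poor cleavage: Staurolite, Tourmaline, Aragonite remain.
White streak: every remaining candidate is consistent.
Remaining candidates: Aragonite, Staurolite, Tourmaline.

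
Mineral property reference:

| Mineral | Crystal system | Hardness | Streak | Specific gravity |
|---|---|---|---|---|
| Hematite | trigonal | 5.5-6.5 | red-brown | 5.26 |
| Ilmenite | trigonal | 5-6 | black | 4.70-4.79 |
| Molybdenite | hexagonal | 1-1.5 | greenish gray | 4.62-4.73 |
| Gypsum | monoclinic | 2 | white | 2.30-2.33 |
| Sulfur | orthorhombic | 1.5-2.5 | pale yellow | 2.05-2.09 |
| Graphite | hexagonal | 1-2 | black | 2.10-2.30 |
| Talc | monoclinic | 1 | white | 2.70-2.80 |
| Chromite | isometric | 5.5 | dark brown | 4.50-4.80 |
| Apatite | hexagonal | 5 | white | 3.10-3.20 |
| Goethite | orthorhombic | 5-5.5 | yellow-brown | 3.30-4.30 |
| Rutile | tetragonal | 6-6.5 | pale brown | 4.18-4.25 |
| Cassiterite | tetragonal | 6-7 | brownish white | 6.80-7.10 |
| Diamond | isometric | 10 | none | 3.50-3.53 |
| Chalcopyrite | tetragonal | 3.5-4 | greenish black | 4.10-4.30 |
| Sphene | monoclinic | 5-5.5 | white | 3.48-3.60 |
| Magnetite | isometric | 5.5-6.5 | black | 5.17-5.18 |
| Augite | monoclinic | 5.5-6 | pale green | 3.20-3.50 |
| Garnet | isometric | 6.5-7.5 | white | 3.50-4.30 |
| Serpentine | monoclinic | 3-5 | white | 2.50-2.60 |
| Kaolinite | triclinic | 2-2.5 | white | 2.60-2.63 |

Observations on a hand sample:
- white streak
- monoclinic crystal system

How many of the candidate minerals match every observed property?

White streak: narrows the field to Gypsum, Talc, Apatite, Sphene, Garnet, Serpentine, Kaolinite.
Monoclinic crystal system excludes Apatite, Garnet, Kaolinite.
Remaining candidates: Gypsum, Serpentine, Sphene, Talc.
That is 4 minerals.

4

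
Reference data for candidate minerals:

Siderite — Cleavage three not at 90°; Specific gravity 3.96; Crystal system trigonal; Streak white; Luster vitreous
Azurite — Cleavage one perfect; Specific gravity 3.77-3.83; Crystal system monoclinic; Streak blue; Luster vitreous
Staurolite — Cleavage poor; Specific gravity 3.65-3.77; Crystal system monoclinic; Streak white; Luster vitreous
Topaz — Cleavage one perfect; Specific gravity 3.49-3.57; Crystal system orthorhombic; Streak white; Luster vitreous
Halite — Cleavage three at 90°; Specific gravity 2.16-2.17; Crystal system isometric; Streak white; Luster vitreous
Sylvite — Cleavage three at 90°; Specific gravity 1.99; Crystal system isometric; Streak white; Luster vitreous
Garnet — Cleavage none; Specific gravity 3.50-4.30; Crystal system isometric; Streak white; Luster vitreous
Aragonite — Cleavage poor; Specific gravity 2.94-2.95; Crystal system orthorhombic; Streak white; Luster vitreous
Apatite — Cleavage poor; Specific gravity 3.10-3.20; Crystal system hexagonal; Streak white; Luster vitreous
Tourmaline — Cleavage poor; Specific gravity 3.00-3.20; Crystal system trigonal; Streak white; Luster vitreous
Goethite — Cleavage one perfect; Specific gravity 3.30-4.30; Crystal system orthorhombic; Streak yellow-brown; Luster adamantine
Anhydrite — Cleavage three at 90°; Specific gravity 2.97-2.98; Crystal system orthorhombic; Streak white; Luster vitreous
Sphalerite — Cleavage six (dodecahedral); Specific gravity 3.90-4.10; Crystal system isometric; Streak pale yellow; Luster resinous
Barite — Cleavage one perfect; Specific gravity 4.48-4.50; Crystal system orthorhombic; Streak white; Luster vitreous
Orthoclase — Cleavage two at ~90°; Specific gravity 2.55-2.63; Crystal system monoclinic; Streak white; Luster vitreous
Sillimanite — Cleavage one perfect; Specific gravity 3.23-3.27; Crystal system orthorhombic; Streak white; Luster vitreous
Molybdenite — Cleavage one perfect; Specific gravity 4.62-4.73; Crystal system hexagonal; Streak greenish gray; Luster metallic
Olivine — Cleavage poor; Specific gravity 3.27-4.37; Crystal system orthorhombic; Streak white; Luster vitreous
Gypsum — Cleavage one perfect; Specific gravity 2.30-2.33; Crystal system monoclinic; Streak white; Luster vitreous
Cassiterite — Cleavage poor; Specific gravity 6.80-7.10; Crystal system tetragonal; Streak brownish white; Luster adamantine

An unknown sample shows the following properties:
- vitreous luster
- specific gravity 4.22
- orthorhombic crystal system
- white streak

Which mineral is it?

Vitreous luster rules out Goethite, Sphalerite, Molybdenite, Cassiterite.
Specific gravity 4.22: narrows the field to Garnet, Olivine.
Orthorhombic crystal system rules out Garnet.
White streak: no further eliminations.
Only Olivine satisfies all observations.

Olivine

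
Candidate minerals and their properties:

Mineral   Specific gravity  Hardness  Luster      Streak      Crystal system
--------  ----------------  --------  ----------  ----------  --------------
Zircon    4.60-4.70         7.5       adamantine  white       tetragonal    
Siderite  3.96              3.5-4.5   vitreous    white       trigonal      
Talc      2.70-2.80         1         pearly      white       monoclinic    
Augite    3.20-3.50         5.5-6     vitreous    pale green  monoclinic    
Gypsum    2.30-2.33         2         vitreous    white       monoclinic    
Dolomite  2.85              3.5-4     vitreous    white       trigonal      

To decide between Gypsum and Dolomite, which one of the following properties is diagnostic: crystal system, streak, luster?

crystal system

Crystal system: Gypsum monoclinic, Dolomite trigonal — different.
Streak: both white — no difference.
Luster: both vitreous — no difference.
Crystal system is the diagnostic property here.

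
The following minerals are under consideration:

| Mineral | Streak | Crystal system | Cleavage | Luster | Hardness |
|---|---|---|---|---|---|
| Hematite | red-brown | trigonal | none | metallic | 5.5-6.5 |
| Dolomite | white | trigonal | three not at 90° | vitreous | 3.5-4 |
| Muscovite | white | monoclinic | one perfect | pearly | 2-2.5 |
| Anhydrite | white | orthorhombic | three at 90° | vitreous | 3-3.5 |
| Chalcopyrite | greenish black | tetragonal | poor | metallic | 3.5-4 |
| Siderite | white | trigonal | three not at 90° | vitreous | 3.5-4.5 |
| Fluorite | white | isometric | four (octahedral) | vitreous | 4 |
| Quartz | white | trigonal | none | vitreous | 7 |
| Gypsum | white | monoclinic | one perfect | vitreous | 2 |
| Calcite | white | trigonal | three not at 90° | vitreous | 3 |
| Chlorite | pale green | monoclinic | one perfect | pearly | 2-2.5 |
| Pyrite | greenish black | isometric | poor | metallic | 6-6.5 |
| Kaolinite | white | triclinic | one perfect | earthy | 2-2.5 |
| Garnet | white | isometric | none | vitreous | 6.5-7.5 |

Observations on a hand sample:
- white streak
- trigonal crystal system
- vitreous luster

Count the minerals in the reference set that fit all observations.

White streak eliminates Hematite, Chalcopyrite, Chlorite, Pyrite.
Trigonal crystal system — narrows the field to Dolomite, Siderite, Quartz, Calcite.
Vitreous luster — consistent with all remaining minerals.
Remaining candidates: Calcite, Dolomite, Quartz, Siderite.
That is 4 minerals.

4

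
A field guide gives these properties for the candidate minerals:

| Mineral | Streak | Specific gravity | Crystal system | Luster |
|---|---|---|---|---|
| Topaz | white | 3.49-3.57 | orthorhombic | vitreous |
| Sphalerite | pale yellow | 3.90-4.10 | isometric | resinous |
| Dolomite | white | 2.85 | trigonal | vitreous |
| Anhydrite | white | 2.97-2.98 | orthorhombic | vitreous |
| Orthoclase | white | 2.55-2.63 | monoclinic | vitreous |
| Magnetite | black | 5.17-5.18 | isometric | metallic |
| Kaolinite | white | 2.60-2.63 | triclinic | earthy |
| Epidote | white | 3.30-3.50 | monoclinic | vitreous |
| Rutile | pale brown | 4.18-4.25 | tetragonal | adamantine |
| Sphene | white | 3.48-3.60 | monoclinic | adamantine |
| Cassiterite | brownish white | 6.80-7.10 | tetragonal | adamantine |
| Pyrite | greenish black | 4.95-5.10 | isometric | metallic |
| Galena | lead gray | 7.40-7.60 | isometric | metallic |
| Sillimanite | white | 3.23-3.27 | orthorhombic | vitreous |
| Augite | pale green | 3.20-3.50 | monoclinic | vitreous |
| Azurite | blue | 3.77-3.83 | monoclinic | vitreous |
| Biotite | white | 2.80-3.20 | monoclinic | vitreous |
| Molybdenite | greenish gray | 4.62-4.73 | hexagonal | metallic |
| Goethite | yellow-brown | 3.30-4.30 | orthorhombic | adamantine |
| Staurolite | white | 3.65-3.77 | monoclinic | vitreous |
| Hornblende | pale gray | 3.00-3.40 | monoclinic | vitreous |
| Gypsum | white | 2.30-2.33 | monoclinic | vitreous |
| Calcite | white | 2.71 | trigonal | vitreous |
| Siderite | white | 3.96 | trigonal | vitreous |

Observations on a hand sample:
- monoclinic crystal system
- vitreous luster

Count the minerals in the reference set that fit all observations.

Monoclinic crystal system: only Orthoclase, Epidote, Sphene, Augite, Azurite, Biotite, Staurolite, Hornblende, Gypsum remain.
Vitreous luster eliminates Sphene.
Consistent with every observation: Augite, Azurite, Biotite, Epidote, Gypsum, Hornblende, Orthoclase, Staurolite.
That is 8 minerals.

8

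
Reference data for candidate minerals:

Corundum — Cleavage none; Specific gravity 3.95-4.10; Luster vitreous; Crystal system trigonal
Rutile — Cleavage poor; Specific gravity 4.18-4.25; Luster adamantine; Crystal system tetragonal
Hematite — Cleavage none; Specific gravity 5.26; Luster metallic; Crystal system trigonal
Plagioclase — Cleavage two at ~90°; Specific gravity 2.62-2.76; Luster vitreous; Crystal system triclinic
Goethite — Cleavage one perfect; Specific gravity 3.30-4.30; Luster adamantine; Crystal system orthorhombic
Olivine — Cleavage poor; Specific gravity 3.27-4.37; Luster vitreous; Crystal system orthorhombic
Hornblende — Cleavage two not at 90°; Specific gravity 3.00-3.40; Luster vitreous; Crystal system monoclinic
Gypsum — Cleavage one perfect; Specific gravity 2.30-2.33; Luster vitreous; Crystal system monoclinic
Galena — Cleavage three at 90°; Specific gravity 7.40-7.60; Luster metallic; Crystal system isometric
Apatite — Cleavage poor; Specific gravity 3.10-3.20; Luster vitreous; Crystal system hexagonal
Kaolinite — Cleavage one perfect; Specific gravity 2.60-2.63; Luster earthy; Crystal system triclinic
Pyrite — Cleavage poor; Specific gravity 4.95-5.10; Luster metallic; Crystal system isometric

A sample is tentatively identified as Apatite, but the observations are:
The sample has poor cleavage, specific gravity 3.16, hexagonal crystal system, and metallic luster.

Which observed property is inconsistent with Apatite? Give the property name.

Poor cleavage: Apatite has cleavage poor — within range.
Specific gravity 3.16: Apatite has SG 3.10-3.20 — within range.
Hexagonal crystal system: Apatite has hexagonal system — within range.
Metallic luster: Apatite has vitreous luster — inconsistent.
Only the luster is inconsistent.

luster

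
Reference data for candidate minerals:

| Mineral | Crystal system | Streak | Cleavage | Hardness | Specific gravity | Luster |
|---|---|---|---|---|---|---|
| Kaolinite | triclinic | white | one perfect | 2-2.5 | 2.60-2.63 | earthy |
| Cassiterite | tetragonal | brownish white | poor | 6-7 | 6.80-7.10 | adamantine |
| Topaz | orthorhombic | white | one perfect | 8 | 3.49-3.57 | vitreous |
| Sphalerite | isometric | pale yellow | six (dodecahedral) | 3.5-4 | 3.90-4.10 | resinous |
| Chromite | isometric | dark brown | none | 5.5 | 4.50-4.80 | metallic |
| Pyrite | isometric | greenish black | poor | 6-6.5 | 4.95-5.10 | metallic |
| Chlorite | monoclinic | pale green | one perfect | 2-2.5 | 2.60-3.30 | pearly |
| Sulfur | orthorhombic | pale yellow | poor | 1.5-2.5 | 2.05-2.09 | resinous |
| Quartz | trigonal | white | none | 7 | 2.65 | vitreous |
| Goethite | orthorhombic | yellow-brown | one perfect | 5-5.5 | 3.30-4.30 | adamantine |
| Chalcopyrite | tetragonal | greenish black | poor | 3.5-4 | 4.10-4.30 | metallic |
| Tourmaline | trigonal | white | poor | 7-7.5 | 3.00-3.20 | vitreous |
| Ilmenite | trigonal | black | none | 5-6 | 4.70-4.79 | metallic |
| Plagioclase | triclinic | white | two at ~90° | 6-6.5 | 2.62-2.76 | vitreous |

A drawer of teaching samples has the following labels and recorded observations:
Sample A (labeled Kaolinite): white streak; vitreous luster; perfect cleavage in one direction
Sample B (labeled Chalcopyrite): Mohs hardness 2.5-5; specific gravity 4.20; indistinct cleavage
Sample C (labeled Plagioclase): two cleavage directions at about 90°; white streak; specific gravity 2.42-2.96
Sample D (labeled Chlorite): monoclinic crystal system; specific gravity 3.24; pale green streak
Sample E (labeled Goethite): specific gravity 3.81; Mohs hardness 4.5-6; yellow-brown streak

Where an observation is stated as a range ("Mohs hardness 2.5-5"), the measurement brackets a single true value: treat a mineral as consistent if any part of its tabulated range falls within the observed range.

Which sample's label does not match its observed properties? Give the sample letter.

Sample A: Kaolinite has earthy luster, but the record shows vitreous luster — this label is wrong.
Sample B: every observation is compatible with the reference values for Chalcopyrite.
Sample C: every observation is compatible with the reference values for Plagioclase.
Sample D: every observation is compatible with the reference values for Chlorite.
Sample E: every observation is compatible with the reference values for Goethite.
The mislabeled specimen is A.

A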